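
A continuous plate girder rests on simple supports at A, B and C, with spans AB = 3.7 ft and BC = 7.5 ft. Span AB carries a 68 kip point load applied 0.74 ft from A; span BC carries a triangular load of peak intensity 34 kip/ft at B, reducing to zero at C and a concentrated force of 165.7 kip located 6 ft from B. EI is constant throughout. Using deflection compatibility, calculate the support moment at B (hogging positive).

M_B = 173.2 kip·ft

Release continuity at B by inserting a hinge; the redundant is the internal moment M_B. The primary structure is two simply-supported spans AB and BC.
End slopes at the hinge B, treating each span as simply supported:
  span AB: point load 68 at a = 0.74: Pab(L + a)/(6LEI) = 29.79/EI
  span BC: triangular load, peak 34: w₀L³/(45EI) = 318.8/EI
  span BC: point load 165.7 at a = 6: Pab(L + b)/(6LEI) = 298.3/EI
  relative rotation θ_0 = (29.79 + 617)/EI = 646.8/EI
A unit hogging moment at B produces rotation L₁/(3EI) + L₂/(3EI) = 3.733/EI.
Slope continuity at B: θ_0 = M_B·3.733/EI, so M_B = 646.8/3.733 = 173.2 kip·ft (hogging).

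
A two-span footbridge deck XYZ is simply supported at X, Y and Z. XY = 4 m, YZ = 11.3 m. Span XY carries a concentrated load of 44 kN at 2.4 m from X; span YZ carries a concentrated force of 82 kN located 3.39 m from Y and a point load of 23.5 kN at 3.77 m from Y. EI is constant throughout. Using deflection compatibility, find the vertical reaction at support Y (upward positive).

R_Y = 156.1 kN

Take M_Y as the redundant. Released structure: two simple spans XY and YZ with a hinge at Y.
Rotations at Y on the released spans (each span's end-slope, ×1/EI):
  span XY: point load 44 at a = 2.4: Pab(L + a)/(6LEI) = 45.06/EI
  span YZ: point load 82 at a = 3.39: Pab(L + b)/(6LEI) = 623/EI
  span YZ: point load 23.5 at a = 3.77: Pab(L + b)/(6LEI) = 185.3/EI
  relative rotation θ_0 = (45.06 + 808.3)/EI = 853.3/EI
A unit hogging moment at Y produces rotation L₁/(3EI) + L₂/(3EI) = 5.1/EI.
Slope continuity at Y: θ_0 = M_Y·5.1/EI, so M_Y = 853.3/5.1 = 167.3 kN·m (hogging).
Span XY, ΣM about X with M_Y applied at Y: R_Y^{XY}·4 = 105.6 + 167.3, so R_Y^{XY} = 68.23 kN and R_X = 44 − 68.23 = -24.23 kN.
Span YZ, ΣM about Z: R_Y^{YZ}·11.3 = 825.6 + 167.3, so R_Y^{YZ} = 87.87 kN and R_Z = 105.5 − 87.87 = 17.63 kN.
R_Y = 68.23 + 87.87 = 156.1 kN.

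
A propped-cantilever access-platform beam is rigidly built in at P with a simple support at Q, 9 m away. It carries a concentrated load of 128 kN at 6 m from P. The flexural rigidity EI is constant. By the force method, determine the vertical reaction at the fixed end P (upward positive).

R_P = 61.63 kN

Remove the prop at Q; the released (primary) structure is a cantilever built in at P.
Free-end deflection of the primary structure under the applied loading (downward +):
  point load 128 at a = 6: Pa²(3L − a)/(6EI) = 16128/EI
Flexibility coefficient — unit upward force at Q: δ_{QQ} = L³/(3EI) = 243/EI.
The prop prevents deflection at Q: R_Q = δ_0/δ_{QQ} = 16128/243 = 66.37 kN.
Vertical equilibrium: R_P = ΣP − R_Q = 128 − 66.37 = 61.63 kN.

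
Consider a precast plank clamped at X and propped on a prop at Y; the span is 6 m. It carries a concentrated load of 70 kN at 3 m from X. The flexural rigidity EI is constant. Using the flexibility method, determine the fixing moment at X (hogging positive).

M_X = 78.75 kN·m

Take the reaction at Y as the redundant and release it; the primary structure is a cantilever fixed at X.
Primary-structure tip deflection at Y by superposition:
  point load 70 at a = 3: Pa²(3L − a)/(6EI) = 1575/EI
Flexibility coefficient — unit upward force at Y: δ_{YY} = L³/(3EI) = 72/EI.
The prop prevents deflection at Y: R_Y = δ_0/δ_{YY} = 1575/72 = 21.88 kN.
Moment equilibrium about X: M_X = Σ(load moments about X) − R_Y·L = 210 − 21.88×6 = 78.75 kN·m.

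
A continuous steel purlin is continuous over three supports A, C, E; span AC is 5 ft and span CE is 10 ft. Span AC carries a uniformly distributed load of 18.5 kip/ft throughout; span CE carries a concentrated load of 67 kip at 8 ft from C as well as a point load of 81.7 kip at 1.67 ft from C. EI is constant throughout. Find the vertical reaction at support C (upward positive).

Insert a hinge at C; M_C is the redundant, and each span becomes simply supported.
Discontinuity in slope at C on the released structure — sum the simple-span end rotations:
  span AC: UDL 18.5: wL³/(24EI) = 96.35/EI
  span CE: point load 67 at a = 8: Pab(L + b)/(6LEI) = 214.4/EI
  span CE: point load 81.7 at a = 1.67: Pab(L + b)/(6LEI) = 347.2/EI
  relative rotation θ_0 = (96.35 + 561.6)/EI = 658/EI
A unit hogging moment at C produces rotation L₁/(3EI) + L₂/(3EI) = 5/EI.
Compatibility: M_C·(L₁+L₂)/(3EI) = θ_0, giving M_C = 131.6 kip·ft (hogging).
Span AC, ΣM about A with M_C applied at C: R_C^{AC}·5 = 231.2 + 131.6, so R_C^{AC} = 72.57 kip and R_A = 92.5 − 72.57 = 19.93 kip.
Span CE, ΣM about E: R_C^{CE}·10 = 814.6 + 131.6, so R_C^{CE} = 94.62 kip and R_E = 148.7 − 94.62 = 54.08 kip.
R_C = 72.57 + 94.62 = 167.2 kip.

R_C = 167.2 kip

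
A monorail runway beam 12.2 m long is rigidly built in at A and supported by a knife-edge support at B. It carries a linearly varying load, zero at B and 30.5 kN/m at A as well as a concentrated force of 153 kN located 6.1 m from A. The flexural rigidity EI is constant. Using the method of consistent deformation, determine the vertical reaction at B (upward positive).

Take the reaction at B as the redundant and release it; the primary structure is a cantilever fixed at A.
Deflection at B on the released cantilever, summing each load's contribution:
  triangular load, peak 30.5 at the fixed end: w₀L⁴/(30EI) = 22523/EI
  point load 153 at a = 6.1: Pa²(3L − a)/(6EI) = 28940/EI
  δ_0 = 51463/EI
Tip deflection under a unit load at B: L³/(3EI) = 605.3/EI.
Compatibility at B: δ_0 − R_B·δ_{BB} = 0, so R_B = 51463/605.3 = 85.02 kN.

R_B = 85.02 kN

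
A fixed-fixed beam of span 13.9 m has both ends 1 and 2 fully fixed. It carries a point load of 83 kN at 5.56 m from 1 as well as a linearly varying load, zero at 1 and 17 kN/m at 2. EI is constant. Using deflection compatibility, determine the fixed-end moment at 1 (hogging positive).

Release both end moments; the primary structure is a simply-supported span 12 with redundants M_1 and M_2.
End rotations of the released simple span under the applied load (×1/EI):
  at 1: point load 83 at a = 5.56: Pab(L + b)/(6LEI) = 1026/EI
  at 2: point load 83 at a = 5.56: Pab(L + a)/(6LEI) = 898/EI
  at 1: triangular load, peak 17: 7w₀L³/(360EI) = 887.7/EI
  at 2: triangular load, peak 17: w₀L³/(45EI) = 1015/EI
  θ_10 = 1914/EI,  θ_20 = 1913/EI
Flexibility coefficients: a unit moment at one end gives L/(3EI) there and L/(6EI) at the far end, so f₁₁ = f₂₂ = 4.633/EI and f₁₂ = f₂₁ = 2.317/EI.
Compatibility — zero rotation at each built-in end:
  4.633 M_1 + 2.317 M_2 = 1914
  2.317 M_1 + 4.633 M_2 = 1913
Solving the pair gives M_1 = 275.6 kN·m and M_2 = 275 kN·m (hogging).

M_1 = 275.6 kN·m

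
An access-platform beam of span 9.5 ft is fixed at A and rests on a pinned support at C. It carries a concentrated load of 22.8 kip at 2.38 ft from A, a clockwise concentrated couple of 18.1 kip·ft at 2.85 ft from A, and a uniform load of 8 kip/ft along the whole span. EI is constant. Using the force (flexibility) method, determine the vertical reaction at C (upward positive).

Take the reaction at C as the redundant and release it; the primary structure is a cantilever fixed at A.
Free-end deflection of the primary structure under the applied loading (downward +):
  point load 22.8 at a = 2.38: Pa²(3L − a)/(6EI) = 562.2/EI
  clockwise couple 18.1 at a = 2.85: M₀a(2L − a)/(2EI) = 416.5/EI
  UDL 8: wL⁴/(8EI) = 8145/EI
  δ_0 = 9124/EI
Flexibility coefficient — unit upward force at C: δ_{CC} = L³/(3EI) = 285.8/EI.
Compatibility at C: δ_0 − R_C·δ_{CC} = 0, so R_C = 9124/285.8 = 31.92 kip.

R_C = 31.92 kip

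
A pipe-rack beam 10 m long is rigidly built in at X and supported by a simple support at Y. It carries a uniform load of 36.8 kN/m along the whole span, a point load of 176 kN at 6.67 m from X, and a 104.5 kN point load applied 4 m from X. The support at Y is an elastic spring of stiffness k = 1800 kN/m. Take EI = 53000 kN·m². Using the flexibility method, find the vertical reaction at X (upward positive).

Remove the prop at Y; the released (primary) structure is a cantilever built in at X.
Downward deflection at the released point Y due to the loads:
  UDL 36.8: wL⁴/(8EI) = 46000/EI
  point load 176 at a = 6.67: Pa²(3L − a)/(6EI) = 30446/EI
  point load 104.5 at a = 4: Pa²(3L − a)/(6EI) = 7245/EI
  δ_0 = 83691/EI
Tip deflection under a unit load at Y: L³/(3EI) = 333.3/EI.
With EI = 53000 kN·m²: δ_0 = 1.5791 m and δ_{YY} = 0.006289 m/kN.
Compatibility — the spring shortens by R_Y/k under the reaction it provides: δ_0 − R_Y·δ_{YY} = R_Y/k. With 1/k = 0.000556 m/kN, R_Y = δ_0 / (δ_{YY} + 1/k) = 1.5791 / (0.006289 + 0.000556) = 230.7 kN.
Vertical equilibrium: R_X = ΣP − R_Y = 648.5 − 230.7 = 417.8 kN.

R_X = 417.8 kN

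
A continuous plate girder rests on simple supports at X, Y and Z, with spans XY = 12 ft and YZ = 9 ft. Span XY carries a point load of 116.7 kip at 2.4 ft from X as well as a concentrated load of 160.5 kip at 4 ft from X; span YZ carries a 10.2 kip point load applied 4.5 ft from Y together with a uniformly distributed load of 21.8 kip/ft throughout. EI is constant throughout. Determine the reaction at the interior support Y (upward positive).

Release continuity at Y by inserting a hinge; the redundant is the internal moment M_Y. The primary structure is two simply-supported spans XY and YZ.
Rotations at Y on the released spans (each span's end-slope, ×1/EI):
  span XY: point load 116.7 at a = 2.4: Pab(L + a)/(6LEI) = 537.8/EI
  span XY: point load 160.5 at a = 4: Pab(L + a)/(6LEI) = 1141/EI
  span YZ: point load 10.2 at a = 4.5: Pab(L + b)/(6LEI) = 51.64/EI
  span YZ: UDL 21.8: wL³/(24EI) = 662.2/EI
  relative rotation θ_0 = (1679 + 713.8)/EI = 2393/EI
A unit hogging moment at Y produces rotation L₁/(3EI) + L₂/(3EI) = 7/EI.
Slope continuity at Y: θ_0 = M_Y·7/EI, so M_Y = 2393/7 = 341.8 kip·ft (hogging).
Span XY, ΣM about X with M_Y applied at Y: R_Y^{XY}·12 = 922.1 + 341.8, so R_Y^{XY} = 105.3 kip and R_X = 277.2 − 105.3 = 171.9 kip.
Span YZ, ΣM about Z: R_Y^{YZ}·9 = 928.8 + 341.8, so R_Y^{YZ} = 141.2 kip and R_Z = 206.4 − 141.2 = 65.22 kip.
R_Y = 105.3 + 141.2 = 246.5 kip.

R_Y = 246.5 kip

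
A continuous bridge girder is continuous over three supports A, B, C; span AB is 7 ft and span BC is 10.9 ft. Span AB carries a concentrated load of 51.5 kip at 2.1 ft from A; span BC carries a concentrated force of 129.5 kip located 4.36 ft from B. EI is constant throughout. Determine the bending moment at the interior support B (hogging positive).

M_B = 184.3 kip·ft

Take M_B as the redundant. Released structure: two simple spans AB and BC with a hinge at B.
End slopes at the hinge B, treating each span as simply supported:
  span AB: point load 51.5 at a = 2.1: Pab(L + a)/(6LEI) = 114.8/EI
  span BC: point load 129.5 at a = 4.36: Pab(L + b)/(6LEI) = 984.7/EI
  relative rotation θ_0 = (114.8 + 984.7)/EI = 1100/EI
A unit hogging moment at B produces rotation L₁/(3EI) + L₂/(3EI) = 5.967/EI.
Slope continuity at B: θ_0 = M_B·5.967/EI, so M_B = 1100/5.967 = 184.3 kip·ft (hogging).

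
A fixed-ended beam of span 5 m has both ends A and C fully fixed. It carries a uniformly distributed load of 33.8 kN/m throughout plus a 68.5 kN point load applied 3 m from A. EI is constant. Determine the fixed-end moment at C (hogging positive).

M_C = 119.7 kN·m

Release both end moments; the primary structure is a simply-supported span AC with redundants M_A and M_C.
End rotations of the released simple span under the applied load (×1/EI):
  at A: UDL 33.8: wL³/(24EI) = 176/EI
  at C: UDL 33.8: wL³/(24EI) = 176/EI
  at A: point load 68.5 at a = 3: Pab(L + b)/(6LEI) = 95.9/EI
  at C: point load 68.5 at a = 3: Pab(L + a)/(6LEI) = 109.6/EI
  θ_A0 = 271.9/EI,  θ_C0 = 285.6/EI
Flexibility coefficients: a unit moment at one end gives L/(3EI) there and L/(6EI) at the far end, so f₁₁ = f₂₂ = 1.667/EI and f₁₂ = f₂₁ = 0.8333/EI.
Compatibility — zero rotation at each built-in end:
  1.667 M_A + 0.8333 M_C = 271.9
  0.8333 M_A + 1.667 M_C = 285.6
Solving the pair gives M_A = 103.3 kN·m and M_C = 119.7 kN·m (hogging).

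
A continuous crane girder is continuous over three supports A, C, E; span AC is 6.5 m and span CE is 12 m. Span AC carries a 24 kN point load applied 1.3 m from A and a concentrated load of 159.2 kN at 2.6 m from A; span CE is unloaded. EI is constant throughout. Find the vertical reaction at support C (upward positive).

R_C = 84.22 kN

Insert a hinge at C; M_C is the redundant, and each span becomes simply supported.
End slopes at the hinge C, treating each span as simply supported:
  span AC: point load 24 at a = 1.3: Pab(L + a)/(6LEI) = 32.45/EI
  span AC: point load 159.2 at a = 2.6: Pab(L + a)/(6LEI) = 376.7/EI
  relative rotation θ_0 = (409.1 + 0)/EI = 409.1/EI
A unit hogging moment at C produces rotation L₁/(3EI) + L₂/(3EI) = 6.167/EI.
Slope continuity at C: θ_0 = M_C·6.167/EI, so M_C = 409.1/6.167 = 66.34 kN·m (hogging).
Span AC, ΣM about A with M_C applied at C: R_C^{AC}·6.5 = 445.1 + 66.34, so R_C^{AC} = 78.69 kN and R_A = 183.2 − 78.69 = 104.5 kN.
Span CE, ΣM about E: R_C^{CE}·12 = 0 + 66.34, so R_C^{CE} = 5.529 kN and R_E = 0 − 5.529 = -5.529 kN.
R_C = 78.69 + 5.529 = 84.22 kN.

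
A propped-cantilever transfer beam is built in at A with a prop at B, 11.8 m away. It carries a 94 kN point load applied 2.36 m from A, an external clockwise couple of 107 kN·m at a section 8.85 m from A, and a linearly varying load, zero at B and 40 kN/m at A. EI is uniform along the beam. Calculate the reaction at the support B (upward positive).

R_B = 65.22 kN

Release the roller at B. Primary structure: cantilever fixed at A.
Downward deflection at the released point B due to the loads:
  point load 94 at a = 2.36: Pa²(3L − a)/(6EI) = 2883/EI
  clockwise couple 107 at a = 8.85: M₀a(2L − a)/(2EI) = 6984/EI
  triangular load, peak 40 at the fixed end: w₀L⁴/(30EI) = 25850/EI
  δ_0 = 35717/EI
Flexibility coefficient — unit upward force at B: δ_{BB} = L³/(3EI) = 547.7/EI.
The prop prevents deflection at B: R_B = δ_0/δ_{BB} = 35717/547.7 = 65.22 kN.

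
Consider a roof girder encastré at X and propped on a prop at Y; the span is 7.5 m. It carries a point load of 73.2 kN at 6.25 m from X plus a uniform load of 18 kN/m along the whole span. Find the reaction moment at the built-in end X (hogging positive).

Remove the prop at Y; the released (primary) structure is a cantilever built in at X.
Deflection at Y on the released cantilever, summing each load's contribution:
  point load 73.2 at a = 6.25: Pa²(3L − a)/(6EI) = 7744/EI
  UDL 18: wL⁴/(8EI) = 7119/EI
  δ_0 = 14863/EI
Flexibility coefficient — unit upward force at Y: δ_{YY} = L³/(3EI) = 140.6/EI.
Compatibility at Y: δ_0 − R_Y·δ_{YY} = 0, so R_Y = 14863/140.6 = 105.7 kN.
Moment equilibrium about X: M_X = Σ(load moments about X) − R_Y·L = 963.8 − 105.7×7.5 = 171 kN·m.

M_X = 171 kN·m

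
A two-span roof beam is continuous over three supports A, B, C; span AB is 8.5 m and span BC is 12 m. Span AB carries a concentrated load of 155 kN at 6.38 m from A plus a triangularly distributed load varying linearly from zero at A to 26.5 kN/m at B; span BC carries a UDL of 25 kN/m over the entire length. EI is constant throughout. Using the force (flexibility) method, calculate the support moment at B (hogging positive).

M_B = 405.9 kN·m

Release continuity at B by inserting a hinge; the redundant is the internal moment M_B. The primary structure is two simply-supported spans AB and BC.
Rotations at B on the released spans (each span's end-slope, ×1/EI):
  span AB: point load 155 at a = 6.38: Pab(L + a)/(6LEI) = 611.7/EI
  span AB: triangular load, peak 26.5: w₀L³/(45EI) = 361.7/EI
  span BC: UDL 25: wL³/(24EI) = 1800/EI
  relative rotation θ_0 = (973.3 + 1800)/EI = 2773/EI
A unit hogging moment at B produces rotation L₁/(3EI) + L₂/(3EI) = 6.833/EI.
Slope continuity at B: θ_0 = M_B·6.833/EI, so M_B = 2773/6.833 = 405.9 kN·m (hogging).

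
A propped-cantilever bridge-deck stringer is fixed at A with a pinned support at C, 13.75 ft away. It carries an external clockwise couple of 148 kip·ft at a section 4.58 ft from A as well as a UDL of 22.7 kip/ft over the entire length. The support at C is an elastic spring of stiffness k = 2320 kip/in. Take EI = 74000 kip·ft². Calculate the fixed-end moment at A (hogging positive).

M_A = 566.5 kip·ft

Remove the prop at C; the released (primary) structure is a cantilever built in at A.
Downward deflection at the released point C due to the loads:
  clockwise couple 148 at a = 4.58: M₀a(2L − a)/(2EI) = 7768/EI
  UDL 22.7: wL⁴/(8EI) = 101425/EI
  δ_0 = 109193/EI
Flexibility coefficient — unit upward force at C: δ_{CC} = L³/(3EI) = 866.5/EI.
With EI = 74000 kip·ft²: δ_0 = 1.4756 ft and δ_{CC} = 0.01171 ft/kip.
Compatibility — the spring shortens by R_C/k under the reaction it provides: δ_0 − R_C·δ_{CC} = R_C/k. With 1/k = 1/(2320×12) ft/kip = 0.000036 ft/kip, R_C = δ_0 / (δ_{CC} + 1/k) = 1.4756 / (0.01171 + 0.000036) = 125.6 kip.
Moment equilibrium about A: M_A = Σ(load moments about A) − R_C·L = 2294 − 125.6×13.75 = 566.5 kip·ft.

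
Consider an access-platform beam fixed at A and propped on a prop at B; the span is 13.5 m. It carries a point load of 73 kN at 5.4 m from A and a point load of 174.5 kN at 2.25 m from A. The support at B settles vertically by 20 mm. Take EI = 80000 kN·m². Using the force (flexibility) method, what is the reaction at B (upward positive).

Release the roller at B. Primary structure: cantilever fixed at A.
Downward deflection at the released point B due to the loads:
  point load 73 at a = 5.4: Pa²(3L − a)/(6EI) = 12453/EI
  point load 174.5 at a = 2.25: Pa²(3L − a)/(6EI) = 5632/EI
  δ_0 = 18084/EI
Flexibility coefficient — unit upward force at B: δ_{BB} = L³/(3EI) = 820.1/EI.
With EI = 80000 kN·m²: δ_0 = 0.22606 m and δ_{BB} = 0.010252 m/kN.
Compatibility — the beam at B must follow the support down by 0.02 m: δ_0 − R_B·δ_{BB} = 0.02, so R_B = (0.22606 − 0.02)/0.010252 = 20.1 kN.

R_B = 20.1 kN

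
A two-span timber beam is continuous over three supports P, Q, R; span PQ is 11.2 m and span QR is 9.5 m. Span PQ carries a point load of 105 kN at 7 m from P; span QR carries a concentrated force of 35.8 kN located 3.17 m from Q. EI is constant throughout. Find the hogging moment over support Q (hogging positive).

M_Q = 150.1 kN·m

Take M_Q as the redundant. Released structure: two simple spans PQ and QR with a hinge at Q.
Discontinuity in slope at Q on the released structure — sum the simple-span end rotations:
  span PQ: point load 105 at a = 7: Pab(L + a)/(6LEI) = 836.1/EI
  span QR: point load 35.8 at a = 3.17: Pab(L + b)/(6LEI) = 199.5/EI
  relative rotation θ_0 = (836.1 + 199.5)/EI = 1036/EI
A unit hogging moment at Q produces rotation L₁/(3EI) + L₂/(3EI) = 6.9/EI.
Compatibility: M_Q·(L₁+L₂)/(3EI) = θ_0, giving M_Q = 150.1 kN·m (hogging).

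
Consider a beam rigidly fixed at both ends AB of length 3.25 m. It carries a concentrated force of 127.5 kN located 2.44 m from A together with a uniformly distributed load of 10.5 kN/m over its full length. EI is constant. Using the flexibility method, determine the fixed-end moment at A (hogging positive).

Take the two fixed-end moments M_A, M_B as redundants; the released structure is the simple span AB.
End rotations of the released simple span under the applied load (×1/EI):
  at A: point load 127.5 at a = 2.44: Pab(L + b)/(6LEI) = 52.47/EI
  at B: point load 127.5 at a = 2.44: Pab(L + a)/(6LEI) = 73.53/EI
  at A: UDL 10.5: wL³/(24EI) = 15.02/EI
  at B: UDL 10.5: wL³/(24EI) = 15.02/EI
  θ_A0 = 67.48/EI,  θ_B0 = 88.55/EI
Flexibility coefficients: a unit moment at one end gives L/(3EI) there and L/(6EI) at the far end, so f₁₁ = f₂₂ = 1.083/EI and f₁₂ = f₂₁ = 0.5417/EI.
Compatibility — zero rotation at each built-in end:
  1.083 M_A + 0.5417 M_B = 67.48
  0.5417 M_A + 1.083 M_B = 88.55
Solving the pair gives M_A = 28.57 kN·m and M_B = 67.45 kN·m (hogging).

M_A = 28.57 kN·m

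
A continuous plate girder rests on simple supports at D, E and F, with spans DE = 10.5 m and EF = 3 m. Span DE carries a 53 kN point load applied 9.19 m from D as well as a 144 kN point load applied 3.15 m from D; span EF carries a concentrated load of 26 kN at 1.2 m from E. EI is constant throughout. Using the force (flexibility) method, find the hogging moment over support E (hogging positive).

Insert a hinge at E; M_E is the redundant, and each span becomes simply supported.
End slopes at the hinge E, treating each span as simply supported:
  span DE: point load 53 at a = 9.19: Pab(L + a)/(6LEI) = 199.4/EI
  span DE: point load 144 at a = 3.15: Pab(L + a)/(6LEI) = 722.4/EI
  span EF: point load 26 at a = 1.2: Pab(L + b)/(6LEI) = 14.98/EI
  relative rotation θ_0 = (921.8 + 14.98)/EI = 936.8/EI
A unit hogging moment at E produces rotation L₁/(3EI) + L₂/(3EI) = 4.5/EI.
Slope continuity at E: θ_0 = M_E·4.5/EI, so M_E = 936.8/4.5 = 208.2 kN·m (hogging).

M_E = 208.2 kN·m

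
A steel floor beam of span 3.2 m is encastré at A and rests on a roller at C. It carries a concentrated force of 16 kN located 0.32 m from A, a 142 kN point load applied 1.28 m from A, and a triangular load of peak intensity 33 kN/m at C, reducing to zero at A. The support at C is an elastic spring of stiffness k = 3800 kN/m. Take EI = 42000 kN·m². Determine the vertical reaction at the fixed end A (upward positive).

R_A = 181.6 kN

Take the reaction at C as the redundant and release it; the primary structure is a cantilever fixed at A.
Free-end deflection of the primary structure under the applied loading (downward +):
  point load 16 at a = 0.32: Pa²(3L − a)/(6EI) = 2.534/EI
  point load 142 at a = 1.28: Pa²(3L − a)/(6EI) = 322.6/EI
  triangular load, peak 33 at the free end: 11w₀L⁴/(120EI) = 317.2/EI
  δ_0 = 642.3/EI
Tip deflection under a unit load at C: L³/(3EI) = 10.92/EI.
With EI = 42000 kN·m²: δ_0 = 0.015294 m and δ_{CC} = 0.00026 m/kN.
Compatibility — the spring shortens by R_C/k under the reaction it provides: δ_0 − R_C·δ_{CC} = R_C/k. With 1/k = 0.000263 m/kN, R_C = δ_0 / (δ_{CC} + 1/k) = 0.015294 / (0.00026 + 0.000263) = 29.23 kN.
Vertical equilibrium: R_A = ΣP − R_C = 210.8 − 29.23 = 181.6 kN.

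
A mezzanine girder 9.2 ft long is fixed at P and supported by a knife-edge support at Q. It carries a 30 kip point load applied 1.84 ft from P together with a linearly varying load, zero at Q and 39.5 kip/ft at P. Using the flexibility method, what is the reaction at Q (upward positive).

Take the reaction at Q as the redundant and release it; the primary structure is a cantilever fixed at P.
Free-end deflection of the primary structure under the applied loading (downward +):
  point load 30 at a = 1.84: Pa²(3L − a)/(6EI) = 436.1/EI
  triangular load, peak 39.5 at the fixed end: w₀L⁴/(30EI) = 9433/EI
  δ_0 = 9869/EI
Flexibility coefficient — unit upward force at Q: δ_{QQ} = L³/(3EI) = 259.6/EI.
Compatibility at Q: δ_0 − R_Q·δ_{QQ} = 0, so R_Q = 9869/259.6 = 38.02 kip.

R_Q = 38.02 kip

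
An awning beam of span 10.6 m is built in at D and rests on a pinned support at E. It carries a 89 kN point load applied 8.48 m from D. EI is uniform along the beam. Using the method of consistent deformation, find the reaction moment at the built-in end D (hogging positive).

Release the roller at E. Primary structure: cantilever fixed at D.
Primary-structure tip deflection at E by superposition:
  point load 89 at a = 8.48: Pa²(3L − a)/(6EI) = 24875/EI
Tip deflection under a unit load at E: L³/(3EI) = 397/EI.
The prop prevents deflection at E: R_E = δ_0/δ_{EE} = 24875/397 = 62.66 kN.
Moment equilibrium about D: M_D = Σ(load moments about D) − R_E·L = 754.7 − 62.66×10.6 = 90.57 kN·m.

M_D = 90.57 kN·m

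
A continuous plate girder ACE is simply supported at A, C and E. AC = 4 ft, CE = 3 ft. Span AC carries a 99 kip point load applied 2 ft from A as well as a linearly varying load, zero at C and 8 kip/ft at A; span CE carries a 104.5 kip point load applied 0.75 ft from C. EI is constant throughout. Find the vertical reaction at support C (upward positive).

Take M_C as the redundant. Released structure: two simple spans AC and CE with a hinge at C.
Rotations at C on the released spans (each span's end-slope, ×1/EI):
  span AC: point load 99 at a = 2: Pab(L + a)/(6LEI) = 99/EI
  span AC: triangular load, peak 8: 7w₀L³/(360EI) = 9.956/EI
  span CE: point load 104.5 at a = 0.75: Pab(L + b)/(6LEI) = 51.43/EI
  relative rotation θ_0 = (109 + 51.43)/EI = 160.4/EI
A unit hogging moment at C produces rotation L₁/(3EI) + L₂/(3EI) = 2.333/EI.
Compatibility: M_C·(L₁+L₂)/(3EI) = θ_0, giving M_C = 68.74 kip·ft (hogging).
Span AC, ΣM about A with M_C applied at C: R_C^{AC}·4 = 219.3 + 68.74, so R_C^{AC} = 72.02 kip and R_A = 115 − 72.02 = 42.98 kip.
Span CE, ΣM about E: R_C^{CE}·3 = 235.1 + 68.74, so R_C^{CE} = 101.3 kip and R_E = 104.5 − 101.3 = 3.212 kip.
R_C = 72.02 + 101.3 = 173.3 kip.

R_C = 173.3 kip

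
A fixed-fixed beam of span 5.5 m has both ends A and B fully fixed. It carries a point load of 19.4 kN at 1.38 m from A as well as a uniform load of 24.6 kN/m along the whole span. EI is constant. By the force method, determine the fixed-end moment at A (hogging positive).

M_A = 77.04 kN·m

Release both end moments; the primary structure is a simply-supported span AB with redundants M_A and M_B.
End rotations of the released simple span under the applied load (×1/EI):
  at A: point load 19.4 at a = 1.38: Pab(L + b)/(6LEI) = 32.15/EI
  at B: point load 19.4 at a = 1.38: Pab(L + a)/(6LEI) = 23/EI
  at A: UDL 24.6: wL³/(24EI) = 170.5/EI
  at B: UDL 24.6: wL³/(24EI) = 170.5/EI
  θ_A0 = 202.7/EI,  θ_B0 = 193.5/EI
Flexibility coefficients: a unit moment at one end gives L/(3EI) there and L/(6EI) at the far end, so f₁₁ = f₂₂ = 1.833/EI and f₁₂ = f₂₁ = 0.9167/EI.
Compatibility — zero rotation at each built-in end:
  1.833 M_A + 0.9167 M_B = 202.7
  0.9167 M_A + 1.833 M_B = 193.5
Solving the pair gives M_A = 77.04 kN·m and M_B = 67.04 kN·m (hogging).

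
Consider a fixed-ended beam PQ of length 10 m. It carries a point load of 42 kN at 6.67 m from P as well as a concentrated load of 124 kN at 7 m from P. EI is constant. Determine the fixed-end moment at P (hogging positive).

M_P = 109.2 kN·m

Release both end moments; the primary structure is a simply-supported span PQ with redundants M_P and M_Q.
On the primary (simply-supported) span, the end slopes from the loading are:
  at P: point load 42 at a = 6.67: Pab(L + b)/(6LEI) = 207.3/EI
  at Q: point load 42 at a = 6.67: Pab(L + a)/(6LEI) = 259.2/EI
  at P: point load 124 at a = 7: Pab(L + b)/(6LEI) = 564.2/EI
  at Q: point load 124 at a = 7: Pab(L + a)/(6LEI) = 737.8/EI
  θ_P0 = 771.5/EI,  θ_Q0 = 997/EI
Flexibility coefficients: a unit moment at one end gives L/(3EI) there and L/(6EI) at the far end, so f₁₁ = f₂₂ = 3.333/EI and f₁₂ = f₂₁ = 1.667/EI.
Compatibility — zero rotation at each built-in end:
  3.333 M_P + 1.667 M_Q = 771.5
  1.667 M_P + 3.333 M_Q = 997
Solving the pair gives M_P = 109.2 kN·m and M_Q = 244.5 kN·m (hogging).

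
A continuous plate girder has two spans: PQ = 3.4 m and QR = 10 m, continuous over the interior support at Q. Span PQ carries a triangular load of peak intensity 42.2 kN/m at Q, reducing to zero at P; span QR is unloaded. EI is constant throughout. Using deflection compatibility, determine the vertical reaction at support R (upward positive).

R_R = -0.8252 kN

Insert a hinge at Q; M_Q is the redundant, and each span becomes simply supported.
Rotations at Q on the released spans (each span's end-slope, ×1/EI):
  span PQ: triangular load, peak 42.2: w₀L³/(45EI) = 36.86/EI
  relative rotation θ_0 = (36.86 + 0)/EI = 36.86/EI
A unit hogging moment at Q produces rotation L₁/(3EI) + L₂/(3EI) = 4.467/EI.
Slope continuity at Q: θ_0 = M_Q·4.467/EI, so M_Q = 36.86/4.467 = 8.252 kN·m (hogging).
Span QR, ΣM about R: R_Q^{QR}·10 = 0 + 8.252, so R_Q^{QR} = 0.8252 kN and R_R = 0 − 0.8252 = -0.8252 kN.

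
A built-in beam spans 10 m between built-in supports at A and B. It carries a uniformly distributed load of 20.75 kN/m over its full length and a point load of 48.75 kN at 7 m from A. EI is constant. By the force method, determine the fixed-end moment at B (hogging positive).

Take the two fixed-end moments M_A, M_B as redundants; the released structure is the simple span AB.
On the primary (simply-supported) span, the end slopes from the loading are:
  at A: UDL 20.75: wL³/(24EI) = 864.6/EI
  at B: UDL 20.75: wL³/(24EI) = 864.6/EI
  at A: point load 48.75 at a = 7: Pab(L + b)/(6LEI) = 221.8/EI
  at B: point load 48.75 at a = 7: Pab(L + a)/(6LEI) = 290.1/EI
  θ_A0 = 1086/EI,  θ_B0 = 1155/EI
Flexibility coefficients: a unit moment at one end gives L/(3EI) there and L/(6EI) at the far end, so f₁₁ = f₂₂ = 3.333/EI and f₁₂ = f₂₁ = 1.667/EI.
Compatibility — zero rotation at each built-in end:
  3.333 M_A + 1.667 M_B = 1086
  1.667 M_A + 3.333 M_B = 1155
Solving the pair gives M_A = 203.6 kN·m and M_B = 244.6 kN·m (hogging).

M_B = 244.6 kN·m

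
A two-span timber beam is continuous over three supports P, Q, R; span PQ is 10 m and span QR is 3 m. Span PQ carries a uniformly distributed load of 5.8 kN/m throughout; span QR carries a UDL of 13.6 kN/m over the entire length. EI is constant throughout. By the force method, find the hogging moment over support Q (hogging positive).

Release continuity at Q by inserting a hinge; the redundant is the internal moment M_Q. The primary structure is two simply-supported spans PQ and QR.
Rotations at Q on the released spans (each span's end-slope, ×1/EI):
  span PQ: UDL 5.8: wL³/(24EI) = 241.7/EI
  span QR: UDL 13.6: wL³/(24EI) = 15.3/EI
  relative rotation θ_0 = (241.7 + 15.3)/EI = 257/EI
A unit hogging moment at Q produces rotation L₁/(3EI) + L₂/(3EI) = 4.333/EI.
Compatibility: M_Q·(L₁+L₂)/(3EI) = θ_0, giving M_Q = 59.3 kN·m (hogging).

M_Q = 59.3 kN·m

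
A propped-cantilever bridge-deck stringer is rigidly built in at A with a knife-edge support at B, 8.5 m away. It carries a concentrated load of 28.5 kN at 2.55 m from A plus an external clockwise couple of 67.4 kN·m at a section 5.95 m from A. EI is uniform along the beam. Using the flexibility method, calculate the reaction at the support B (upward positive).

R_B = 14.29 kN

Take the reaction at B as the redundant and release it; the primary structure is a cantilever fixed at A.
Downward deflection at the released point B due to the loads:
  point load 28.5 at a = 2.55: Pa²(3L − a)/(6EI) = 708.9/EI
  clockwise couple 67.4 at a = 5.95: M₀a(2L − a)/(2EI) = 2216/EI
  δ_0 = 2925/EI
Flexibility coefficient — unit upward force at B: δ_{BB} = L³/(3EI) = 204.7/EI.
The prop prevents deflection at B: R_B = δ_0/δ_{BB} = 2925/204.7 = 14.29 kN.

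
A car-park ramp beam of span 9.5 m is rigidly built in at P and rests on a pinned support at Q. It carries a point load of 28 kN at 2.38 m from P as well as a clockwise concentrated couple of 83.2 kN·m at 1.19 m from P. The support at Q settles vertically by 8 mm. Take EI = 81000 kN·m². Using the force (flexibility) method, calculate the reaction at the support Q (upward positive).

R_Q = 3.234 kN

Release the roller at Q. Primary structure: cantilever fixed at P.
Free-end deflection of the primary structure under the applied loading (downward +):
  point load 28 at a = 2.38: Pa²(3L − a)/(6EI) = 690.5/EI
  clockwise couple 83.2 at a = 1.19: M₀a(2L − a)/(2EI) = 881.7/EI
  δ_0 = 1572/EI
Flexibility coefficient — unit upward force at Q: δ_{QQ} = L³/(3EI) = 285.8/EI.
With EI = 81000 kN·m²: δ_0 = 0.019409 m and δ_{QQ} = 0.003528 m/kN.
Compatibility — the beam at Q must follow the support down by 0.008 m: δ_0 − R_Q·δ_{QQ} = 0.008, so R_Q = (0.019409 − 0.008)/0.003528 = 3.234 kN.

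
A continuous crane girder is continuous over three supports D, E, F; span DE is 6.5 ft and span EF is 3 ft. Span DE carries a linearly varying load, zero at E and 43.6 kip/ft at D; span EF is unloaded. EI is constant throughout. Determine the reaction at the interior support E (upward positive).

R_E = 83.05 kip

Insert a hinge at E; M_E is the redundant, and each span becomes simply supported.
End slopes at the hinge E, treating each span as simply supported:
  span DE: triangular load, peak 43.6: 7w₀L³/(360EI) = 232.8/EI
  relative rotation θ_0 = (232.8 + 0)/EI = 232.8/EI
A unit hogging moment at E produces rotation L₁/(3EI) + L₂/(3EI) = 3.167/EI.
Compatibility: M_E·(L₁+L₂)/(3EI) = θ_0, giving M_E = 73.52 kip·ft (hogging).
Span DE, ΣM about D with M_E applied at E: R_E^{DE}·6.5 = 307 + 73.52, so R_E^{DE} = 58.54 kip and R_D = 141.7 − 58.54 = 83.16 kip.
Span EF, ΣM about F: R_E^{EF}·3 = 0 + 73.52, so R_E^{EF} = 24.51 kip and R_F = 0 − 24.51 = -24.51 kip.
R_E = 58.54 + 24.51 = 83.05 kip.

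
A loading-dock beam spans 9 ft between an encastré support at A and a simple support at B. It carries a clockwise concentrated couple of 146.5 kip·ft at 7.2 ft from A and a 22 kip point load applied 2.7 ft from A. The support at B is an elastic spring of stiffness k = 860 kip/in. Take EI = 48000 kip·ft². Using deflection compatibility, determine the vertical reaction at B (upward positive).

R_B = 25.62 kip

Take the reaction at B as the redundant and release it; the primary structure is a cantilever fixed at A.
Free-end deflection of the primary structure under the applied loading (downward +):
  clockwise couple 146.5 at a = 7.2: M₀a(2L − a)/(2EI) = 5696/EI
  point load 22 at a = 2.7: Pa²(3L − a)/(6EI) = 649.5/EI
  δ_0 = 6345/EI
Tip deflection under a unit load at B: L³/(3EI) = 243/EI.
With EI = 48000 kip·ft²: δ_0 = 0.1322 ft and δ_{BB} = 0.005063 ft/kip.
Compatibility — the spring shortens by R_B/k under the reaction it provides: δ_0 − R_B·δ_{BB} = R_B/k. With 1/k = 1/(860×12) ft/kip = 0.000097 ft/kip, R_B = δ_0 / (δ_{BB} + 1/k) = 0.1322 / (0.005063 + 0.000097) = 25.62 kip.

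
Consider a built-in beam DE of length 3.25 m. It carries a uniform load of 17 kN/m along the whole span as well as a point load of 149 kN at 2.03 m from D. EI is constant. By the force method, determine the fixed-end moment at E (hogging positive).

M_E = 85.88 kN·m

Take the two fixed-end moments M_D, M_E as redundants; the released structure is the simple span DE.
On the primary (simply-supported) span, the end slopes from the loading are:
  at D: UDL 17: wL³/(24EI) = 24.32/EI
  at E: UDL 17: wL³/(24EI) = 24.32/EI
  at D: point load 149 at a = 2.03: Pab(L + b)/(6LEI) = 84.59/EI
  at E: point load 149 at a = 2.03: Pab(L + a)/(6LEI) = 99.92/EI
  θ_D0 = 108.9/EI,  θ_E0 = 124.2/EI
Flexibility coefficients: a unit moment at one end gives L/(3EI) there and L/(6EI) at the far end, so f₁₁ = f₂₂ = 1.083/EI and f₁₂ = f₂₁ = 0.5417/EI.
Compatibility — zero rotation at each built-in end:
  1.083 M_D + 0.5417 M_E = 108.9
  0.5417 M_D + 1.083 M_E = 124.2
Solving the pair gives M_D = 57.59 kN·m and M_E = 85.88 kN·m (hogging).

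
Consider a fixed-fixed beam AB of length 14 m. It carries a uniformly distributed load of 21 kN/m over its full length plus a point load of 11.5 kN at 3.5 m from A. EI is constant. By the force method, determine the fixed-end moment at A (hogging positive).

Release both end moments; the primary structure is a simply-supported span AB with redundants M_A and M_B.
On the primary (simply-supported) span, the end slopes from the loading are:
  at A: UDL 21: wL³/(24EI) = 2401/EI
  at B: UDL 21: wL³/(24EI) = 2401/EI
  at A: point load 11.5 at a = 3.5: Pab(L + b)/(6LEI) = 123.3/EI
  at B: point load 11.5 at a = 3.5: Pab(L + a)/(6LEI) = 88.05/EI
  θ_A0 = 2524/EI,  θ_B0 = 2489/EI
Flexibility coefficients: a unit moment at one end gives L/(3EI) there and L/(6EI) at the far end, so f₁₁ = f₂₂ = 4.667/EI and f₁₂ = f₂₁ = 2.333/EI.
Compatibility — zero rotation at each built-in end:
  4.667 M_A + 2.333 M_B = 2524
  2.333 M_A + 4.667 M_B = 2489
Solving the pair gives M_A = 365.6 kN·m and M_B = 350.5 kN·m (hogging).

M_A = 365.6 kN·m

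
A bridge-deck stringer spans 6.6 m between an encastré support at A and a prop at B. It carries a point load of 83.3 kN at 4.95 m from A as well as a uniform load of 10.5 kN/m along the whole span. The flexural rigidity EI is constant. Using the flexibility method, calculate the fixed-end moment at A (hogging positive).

M_A = 121.6 kN·m

Take the reaction at B as the redundant and release it; the primary structure is a cantilever fixed at A.
Deflection at B on the released cantilever, summing each load's contribution:
  point load 83.3 at a = 4.95: Pa²(3L − a)/(6EI) = 5052/EI
  UDL 10.5: wL⁴/(8EI) = 2490/EI
  δ_0 = 7542/EI
Flexibility coefficient — unit upward force at B: δ_{BB} = L³/(3EI) = 95.83/EI.
The prop prevents deflection at B: R_B = δ_0/δ_{BB} = 7542/95.83 = 78.7 kN.
Moment equilibrium about A: M_A = Σ(load moments about A) − R_B·L = 641 − 78.7×6.6 = 121.6 kN·m.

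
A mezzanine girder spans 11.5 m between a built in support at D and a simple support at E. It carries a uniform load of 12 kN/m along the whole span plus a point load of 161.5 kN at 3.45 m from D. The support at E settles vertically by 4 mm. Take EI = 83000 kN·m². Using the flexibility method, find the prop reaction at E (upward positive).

R_E = 70.72 kN

Remove the prop at E; the released (primary) structure is a cantilever built in at D.
Downward deflection at the released point E due to the loads:
  UDL 12: wL⁴/(8EI) = 26235/EI
  point load 161.5 at a = 3.45: Pa²(3L − a)/(6EI) = 9948/EI
  δ_0 = 36183/EI
Tip deflection under a unit load at E: L³/(3EI) = 507/EI.
With EI = 83000 kN·m²: δ_0 = 0.43594 m and δ_{EE} = 0.006108 m/kN.
Compatibility — the beam at E must follow the support down by 0.004 m: δ_0 − R_E·δ_{EE} = 0.004, so R_E = (0.43594 − 0.004)/0.006108 = 70.72 kN.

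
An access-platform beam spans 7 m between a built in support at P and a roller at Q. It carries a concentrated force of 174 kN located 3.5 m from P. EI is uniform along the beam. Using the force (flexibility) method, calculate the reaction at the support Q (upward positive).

R_Q = 54.38 kN

Release the roller at Q. Primary structure: cantilever fixed at P.
Deflection at Q on the released cantilever, summing each load's contribution:
  point load 174 at a = 3.5: Pa²(3L − a)/(6EI) = 6217/EI
Tip deflection under a unit load at Q: L³/(3EI) = 114.3/EI.
Compatibility at Q: δ_0 − R_Q·δ_{QQ} = 0, so R_Q = 6217/114.3 = 54.38 kN.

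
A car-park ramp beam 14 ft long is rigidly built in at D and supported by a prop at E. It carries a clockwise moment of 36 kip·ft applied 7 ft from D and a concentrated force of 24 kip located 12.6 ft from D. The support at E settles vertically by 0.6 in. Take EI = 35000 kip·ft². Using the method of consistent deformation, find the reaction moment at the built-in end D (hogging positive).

M_D = 38.92 kip·ft

Take the reaction at E as the redundant and release it; the primary structure is a cantilever fixed at D.
Free-end deflection of the primary structure under the applied loading (downward +):
  clockwise couple 36 at a = 7: M₀a(2L − a)/(2EI) = 2646/EI
  point load 24 at a = 12.6: Pa²(3L − a)/(6EI) = 18670/EI
  δ_0 = 21316/EI
Tip deflection under a unit load at E: L³/(3EI) = 914.7/EI.
With EI = 35000 kip·ft²: δ_0 = 0.60903 ft and δ_{EE} = 0.026133 ft/kip.
Compatibility — the beam at E must follow the support down by 0.05 ft: δ_0 − R_E·δ_{EE} = 0.05, so R_E = (0.60903 − 0.05)/0.026133 = 21.39 kip.
Moment equilibrium about D: M_D = Σ(load moments about D) − R_E·L = 338.4 − 21.39×14 = 38.92 kip·ft.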